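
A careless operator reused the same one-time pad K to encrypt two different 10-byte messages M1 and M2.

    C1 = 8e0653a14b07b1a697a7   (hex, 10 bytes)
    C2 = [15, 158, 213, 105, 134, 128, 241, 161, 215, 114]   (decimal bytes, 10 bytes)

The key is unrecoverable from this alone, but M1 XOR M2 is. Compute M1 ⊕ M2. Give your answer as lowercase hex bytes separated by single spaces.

81 98 86 c8 cd 87 40 07 40 d5

C1 ⊕ C2 = (M1 ⊕ K) ⊕ (M2 ⊕ K) = M1 ⊕ M2 — the shared key cancels under XOR.
byte 0: 142 ^  15 = 129
byte 1:   6 ^ 158 = 152
byte 2:  83 ^ 213 = 134
byte 3: 161 ^ 105 = 200
byte 4:  75 ^ 134 = 205
byte 5:   7 ^ 128 = 135
byte 6: 177 ^ 241 =  64
byte 7: 166 ^ 161 =   7
byte 8: 151 ^ 215 =  64
byte 9: 167 ^ 114 = 213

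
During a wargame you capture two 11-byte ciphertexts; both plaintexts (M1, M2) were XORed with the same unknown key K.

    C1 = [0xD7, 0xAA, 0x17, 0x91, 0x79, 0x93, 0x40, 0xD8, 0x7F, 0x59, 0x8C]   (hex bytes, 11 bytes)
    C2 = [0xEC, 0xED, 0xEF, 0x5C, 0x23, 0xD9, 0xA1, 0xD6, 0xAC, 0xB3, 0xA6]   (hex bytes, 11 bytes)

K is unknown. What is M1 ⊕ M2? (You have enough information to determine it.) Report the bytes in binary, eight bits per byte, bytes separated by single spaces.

C1 ⊕ C2 = (M1 ⊕ K) ⊕ (M2 ⊕ K) = M1 ⊕ M2 — the shared key cancels under XOR.
d7 ⊕ ec = 3b
aa ⊕ ed = 47
17 ⊕ ef = f8
91 ⊕ 5c = cd
79 ⊕ 23 = 5a
93 ⊕ d9 = 4a
40 ⊕ a1 = e1
d8 ⊕ d6 = 0e
7f ⊕ ac = d3
59 ⊕ b3 = ea
8c ⊕ a6 = 2a

00111011 01000111 11111000 11001101 01011010 01001010 11100001 00001110 11010011 11101010 00101010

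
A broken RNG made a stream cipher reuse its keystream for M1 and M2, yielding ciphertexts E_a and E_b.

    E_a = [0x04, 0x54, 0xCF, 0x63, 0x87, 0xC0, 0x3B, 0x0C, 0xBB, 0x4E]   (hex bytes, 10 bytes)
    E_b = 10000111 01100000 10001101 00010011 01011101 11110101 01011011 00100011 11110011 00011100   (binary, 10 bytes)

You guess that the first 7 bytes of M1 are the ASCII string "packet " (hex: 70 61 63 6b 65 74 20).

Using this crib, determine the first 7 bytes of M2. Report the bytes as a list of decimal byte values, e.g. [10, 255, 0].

[243, 85, 33, 27, 191, 65, 64]

First, E_a ⊕ E_b = (M1 ⊕ K) ⊕ (M2 ⊕ K) = M1 ⊕ M2, so the key drops out. Then M2 = (M1 ⊕ M2) ⊕ M1 over the first 7 bytes.
byte 0: (04 ^ 87) ^ 70 = 83 ^ 70 = f3
byte 1: (54 ^ 60) ^ 61 = 34 ^ 61 = 55
byte 2: (cf ^ 8d) ^ 63 = 42 ^ 63 = 21
byte 3: (63 ^ 13) ^ 6b = 70 ^ 6b = 1b
byte 4: (87 ^ 5d) ^ 65 = da ^ 65 = bf
byte 5: (c0 ^ f5) ^ 74 = 35 ^ 74 = 41
byte 6: (3b ^ 5b) ^ 20 = 60 ^ 20 = 40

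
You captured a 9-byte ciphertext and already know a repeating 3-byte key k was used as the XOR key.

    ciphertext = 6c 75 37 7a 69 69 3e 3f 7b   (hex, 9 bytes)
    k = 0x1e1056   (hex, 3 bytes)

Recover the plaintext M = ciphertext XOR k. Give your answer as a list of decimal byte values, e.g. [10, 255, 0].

[114, 101, 97, 100, 121, 63, 32, 47, 45]

The 3-byte key repeats, so the effective keystream is 1e 10 56 1e 10 56 1e 10 56.
byte 0: 6c XOR 1e = 72
byte 1: 75 XOR 10 = 65
byte 2: 37 XOR 56 = 61
byte 3: 7a XOR 1e = 64
byte 4: 69 XOR 10 = 79
byte 5: 69 XOR 56 = 3f
byte 6: 3e XOR 1e = 20
byte 7: 3f XOR 10 = 2f
byte 8: 7b XOR 56 = 2d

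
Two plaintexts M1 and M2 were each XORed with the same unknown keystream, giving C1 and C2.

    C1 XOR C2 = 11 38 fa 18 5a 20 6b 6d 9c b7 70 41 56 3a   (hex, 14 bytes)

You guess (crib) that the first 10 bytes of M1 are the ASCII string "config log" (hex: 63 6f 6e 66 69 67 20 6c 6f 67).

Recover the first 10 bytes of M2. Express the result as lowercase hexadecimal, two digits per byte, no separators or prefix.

Since C1 ⊕ C2 = M1 ⊕ M2, XORing with the guessed M1 bytes yields the corresponding M2 bytes: M2 = (C1 ⊕ C2) ⊕ M1.
byte 0: 11 XOR 63 = 72
byte 1: 38 XOR 6f = 57
byte 2: fa XOR 6e = 94
byte 3: 18 XOR 66 = 7e
byte 4: 5a XOR 69 = 33
byte 5: 20 XOR 67 = 47
byte 6: 6b XOR 20 = 4b
byte 7: 6d XOR 6c = 01
byte 8: 9c XOR 6f = f3
byte 9: b7 XOR 67 = d0

7257947e33474b01f3d0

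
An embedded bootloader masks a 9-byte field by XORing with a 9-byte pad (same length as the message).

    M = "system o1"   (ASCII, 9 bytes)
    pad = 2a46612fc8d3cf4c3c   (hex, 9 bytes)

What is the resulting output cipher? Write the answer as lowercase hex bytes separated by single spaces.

59 3f 12 5b ad be ef 23 0d

XOR is its own inverse, so applying the key byte-wise gives the result directly.
73 ^ 2a = 59
79 ^ 46 = 3f
73 ^ 61 = 12
74 ^ 2f = 5b
65 ^ c8 = ad
6d ^ d3 = be
20 ^ cf = ef
6f ^ 4c = 23
31 ^ 3c = 0d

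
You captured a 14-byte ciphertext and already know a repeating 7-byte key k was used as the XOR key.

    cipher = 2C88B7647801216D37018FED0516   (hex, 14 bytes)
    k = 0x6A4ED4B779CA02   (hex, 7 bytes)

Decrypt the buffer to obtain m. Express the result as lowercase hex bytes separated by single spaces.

The 7-byte key repeats, so the effective keystream is 6a 4e d4 b7 79 ca 02 6a 4e d4 b7 79 ca 02.
byte 0: 2c ⊕ 6a = 46
byte 1: 88 ⊕ 4e = c6
byte 2: b7 ⊕ d4 = 63
byte 3: 64 ⊕ b7 = d3
byte 4: 78 ⊕ 79 = 01
byte 5: 01 ⊕ ca = cb
byte 6: 21 ⊕ 02 = 23
byte 7: 6d ⊕ 6a = 07
byte 8: 37 ⊕ 4e = 79
byte 9: 01 ⊕ d4 = d5
byte 10: 8f ⊕ b7 = 38
byte 11: ed ⊕ 79 = 94
byte 12: 05 ⊕ ca = cf
byte 13: 16 ⊕ 02 = 14

46 c6 63 d3 01 cb 23 07 79 d5 38 94 cf 14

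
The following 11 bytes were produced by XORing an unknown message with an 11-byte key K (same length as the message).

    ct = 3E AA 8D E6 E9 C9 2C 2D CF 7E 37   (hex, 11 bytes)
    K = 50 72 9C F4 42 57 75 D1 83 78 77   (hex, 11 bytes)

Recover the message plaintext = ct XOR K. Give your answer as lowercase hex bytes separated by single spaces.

byte 0: 3e ⊕ 50 = 6e
byte 1: aa ⊕ 72 = d8
byte 2: 8d ⊕ 9c = 11
byte 3: e6 ⊕ f4 = 12
byte 4: e9 ⊕ 42 = ab
byte 5: c9 ⊕ 57 = 9e
byte 6: 2c ⊕ 75 = 59
byte 7: 2d ⊕ d1 = fc
byte 8: cf ⊕ 83 = 4c
byte 9: 7e ⊕ 78 = 06
byte 10: 37 ⊕ 77 = 40

6e d8 11 12 ab 9e 59 fc 4c 06 40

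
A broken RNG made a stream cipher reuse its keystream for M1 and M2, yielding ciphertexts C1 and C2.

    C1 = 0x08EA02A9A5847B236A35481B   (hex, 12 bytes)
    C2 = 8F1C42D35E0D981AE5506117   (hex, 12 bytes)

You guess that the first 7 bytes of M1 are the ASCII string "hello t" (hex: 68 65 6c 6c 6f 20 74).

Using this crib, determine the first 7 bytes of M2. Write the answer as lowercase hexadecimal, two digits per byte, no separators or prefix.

ef932c1694a997

First, C1 ⊕ C2 = (M1 ⊕ K) ⊕ (M2 ⊕ K) = M1 ⊕ M2, so the key drops out. Then M2 = (M1 ⊕ M2) ⊕ M1 over the first 7 bytes.
byte 0: (08 ^ 8f) ^ 68 = 87 ^ 68 = ef
byte 1: (ea ^ 1c) ^ 65 = f6 ^ 65 = 93
byte 2: (02 ^ 42) ^ 6c = 40 ^ 6c = 2c
byte 3: (a9 ^ d3) ^ 6c = 7a ^ 6c = 16
byte 4: (a5 ^ 5e) ^ 6f = fb ^ 6f = 94
byte 5: (84 ^ 0d) ^ 20 = 89 ^ 20 = a9
byte 6: (7b ^ 98) ^ 74 = e3 ^ 74 = 97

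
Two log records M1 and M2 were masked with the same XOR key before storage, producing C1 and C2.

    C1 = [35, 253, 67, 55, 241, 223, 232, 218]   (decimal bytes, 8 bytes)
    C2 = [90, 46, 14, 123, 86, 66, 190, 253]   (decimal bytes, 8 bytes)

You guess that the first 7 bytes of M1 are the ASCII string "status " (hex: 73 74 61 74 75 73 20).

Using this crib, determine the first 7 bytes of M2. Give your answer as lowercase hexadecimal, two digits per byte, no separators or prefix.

First, C1 ⊕ C2 = (M1 ⊕ K) ⊕ (M2 ⊕ K) = M1 ⊕ M2, so the key drops out. Then M2 = (M1 ⊕ M2) ⊕ M1 over the first 7 bytes.
byte 0: (23 XOR 5a) XOR 73 = 79 XOR 73 = 0a
byte 1: (fd XOR 2e) XOR 74 = d3 XOR 74 = a7
byte 2: (43 XOR 0e) XOR 61 = 4d XOR 61 = 2c
byte 3: (37 XOR 7b) XOR 74 = 4c XOR 74 = 38
byte 4: (f1 XOR 56) XOR 75 = a7 XOR 75 = d2
byte 5: (df XOR 42) XOR 73 = 9d XOR 73 = ee
byte 6: (e8 XOR be) XOR 20 = 56 XOR 20 = 76

0aa72c38d2ee76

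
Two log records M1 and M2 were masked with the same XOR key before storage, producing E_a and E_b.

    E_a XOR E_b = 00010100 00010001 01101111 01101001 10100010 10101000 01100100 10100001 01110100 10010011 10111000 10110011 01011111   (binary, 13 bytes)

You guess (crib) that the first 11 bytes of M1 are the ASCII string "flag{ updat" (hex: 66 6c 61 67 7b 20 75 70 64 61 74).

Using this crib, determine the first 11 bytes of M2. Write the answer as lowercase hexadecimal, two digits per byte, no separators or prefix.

727d0e0ed98811d110f2cc

Since E_a ⊕ E_b = M1 ⊕ M2, XORing with the guessed M1 bytes yields the corresponding M2 bytes: M2 = (E_a ⊕ E_b) ⊕ M1.
14 xor 66 = 72
11 xor 6c = 7d
6f xor 61 = 0e
69 xor 67 = 0e
a2 xor 7b = d9
a8 xor 20 = 88
64 xor 75 = 11
a1 xor 70 = d1
74 xor 64 = 10
93 xor 61 = f2
b8 xor 74 = cc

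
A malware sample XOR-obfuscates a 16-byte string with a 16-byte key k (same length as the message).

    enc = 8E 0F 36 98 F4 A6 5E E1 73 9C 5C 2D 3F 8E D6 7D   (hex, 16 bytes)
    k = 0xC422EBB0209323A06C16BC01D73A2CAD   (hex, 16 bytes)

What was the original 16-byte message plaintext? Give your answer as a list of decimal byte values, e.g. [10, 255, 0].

[74, 45, 221, 40, 212, 53, 125, 65, 31, 138, 224, 44, 232, 180, 250, 208]

XOR is its own inverse, so applying the key byte-wise gives the result directly.
8e ^ c4 = 4a
0f ^ 22 = 2d
36 ^ eb = dd
98 ^ b0 = 28
f4 ^ 20 = d4
a6 ^ 93 = 35
5e ^ 23 = 7d
e1 ^ a0 = 41
73 ^ 6c = 1f
9c ^ 16 = 8a
5c ^ bc = e0
2d ^ 01 = 2c
3f ^ d7 = e8
8e ^ 3a = b4
d6 ^ 2c = fa
7d ^ ad = d0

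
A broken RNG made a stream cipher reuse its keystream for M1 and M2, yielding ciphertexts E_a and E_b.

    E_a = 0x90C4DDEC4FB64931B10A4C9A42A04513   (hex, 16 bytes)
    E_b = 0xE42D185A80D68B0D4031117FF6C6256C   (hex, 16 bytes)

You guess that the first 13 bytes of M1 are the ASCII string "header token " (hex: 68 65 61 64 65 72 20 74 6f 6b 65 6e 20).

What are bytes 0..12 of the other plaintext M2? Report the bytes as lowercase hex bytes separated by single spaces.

First, E_a ⊕ E_b = (M1 ⊕ K) ⊕ (M2 ⊕ K) = M1 ⊕ M2, so the key drops out. Then M2 = (M1 ⊕ M2) ⊕ M1 over the first 13 bytes.
byte 0: (90 XOR e4) XOR 68 = 74 XOR 68 = 1c
byte 1: (c4 XOR 2d) XOR 65 = e9 XOR 65 = 8c
byte 2: (dd XOR 18) XOR 61 = c5 XOR 61 = a4
byte 3: (ec XOR 5a) XOR 64 = b6 XOR 64 = d2
byte 4: (4f XOR 80) XOR 65 = cf XOR 65 = aa
byte 5: (b6 XOR d6) XOR 72 = 60 XOR 72 = 12
byte 6: (49 XOR 8b) XOR 20 = c2 XOR 20 = e2
byte 7: (31 XOR 0d) XOR 74 = 3c XOR 74 = 48
byte 8: (b1 XOR 40) XOR 6f = f1 XOR 6f = 9e
byte 9: (0a XOR 31) XOR 6b = 3b XOR 6b = 50
byte 10: (4c XOR 11) XOR 65 = 5d XOR 65 = 38
byte 11: (9a XOR 7f) XOR 6e = e5 XOR 6e = 8b
byte 12: (42 XOR f6) XOR 20 = b4 XOR 20 = 94

1c 8c a4 d2 aa 12 e2 48 9e 50 38 8b 94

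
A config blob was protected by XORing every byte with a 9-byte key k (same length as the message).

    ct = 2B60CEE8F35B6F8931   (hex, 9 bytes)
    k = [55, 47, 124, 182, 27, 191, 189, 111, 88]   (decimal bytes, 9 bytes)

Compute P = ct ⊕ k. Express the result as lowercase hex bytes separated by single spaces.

00101011 XOR 00110111 = 00011100
01100000 XOR 00101111 = 01001111
11001110 XOR 01111100 = 10110010
11101000 XOR 10110110 = 01011110
11110011 XOR 00011011 = 11101000
01011011 XOR 10111111 = 11100100
01101111 XOR 10111101 = 11010010
10001001 XOR 01101111 = 11100110
00110001 XOR 01011000 = 01101001

1c 4f b2 5e e8 e4 d2 e6 69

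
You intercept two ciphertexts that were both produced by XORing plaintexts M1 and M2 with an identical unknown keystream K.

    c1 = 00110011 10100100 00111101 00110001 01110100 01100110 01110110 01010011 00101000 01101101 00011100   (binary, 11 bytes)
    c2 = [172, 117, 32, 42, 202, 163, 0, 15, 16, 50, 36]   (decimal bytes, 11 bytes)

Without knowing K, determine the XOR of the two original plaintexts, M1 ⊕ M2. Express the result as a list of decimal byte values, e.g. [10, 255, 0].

[159, 209, 29, 27, 190, 197, 118, 92, 56, 95, 56]

c1 ⊕ c2 = (M1 ⊕ K) ⊕ (M2 ⊕ K) = M1 ⊕ M2 — the shared key cancels under XOR.
33 xor ac = 9f
a4 xor 75 = d1
3d xor 20 = 1d
31 xor 2a = 1b
74 xor ca = be
66 xor a3 = c5
76 xor 00 = 76
53 xor 0f = 5c
28 xor 10 = 38
6d xor 32 = 5f
1c xor 24 = 38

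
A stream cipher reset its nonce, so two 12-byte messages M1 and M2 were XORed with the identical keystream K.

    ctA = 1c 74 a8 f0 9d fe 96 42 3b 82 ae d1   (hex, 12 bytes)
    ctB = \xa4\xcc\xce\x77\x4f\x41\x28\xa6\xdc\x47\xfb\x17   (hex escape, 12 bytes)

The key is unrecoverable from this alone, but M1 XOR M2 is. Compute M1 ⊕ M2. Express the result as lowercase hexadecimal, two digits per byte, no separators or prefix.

ctA ⊕ ctB = (M1 ⊕ K) ⊕ (M2 ⊕ K) = M1 ⊕ M2 — the shared key cancels under XOR.
byte 0: 00011100 ^ 10100100 = 10111000
byte 1: 01110100 ^ 11001100 = 10111000
byte 2: 10101000 ^ 11001110 = 01100110
byte 3: 11110000 ^ 01110111 = 10000111
byte 4: 10011101 ^ 01001111 = 11010010
byte 5: 11111110 ^ 01000001 = 10111111
byte 6: 10010110 ^ 00101000 = 10111110
byte 7: 01000010 ^ 10100110 = 11100100
byte 8: 00111011 ^ 11011100 = 11100111
byte 9: 10000010 ^ 01000111 = 11000101
byte 10: 10101110 ^ 11111011 = 01010101
byte 11: 11010001 ^ 00010111 = 11000110

b8b86687d2bfbee4e7c555c6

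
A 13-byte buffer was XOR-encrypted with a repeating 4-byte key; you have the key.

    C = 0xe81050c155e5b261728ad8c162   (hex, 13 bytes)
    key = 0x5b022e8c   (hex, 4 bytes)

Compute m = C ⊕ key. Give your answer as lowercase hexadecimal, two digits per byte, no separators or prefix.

b3127e4d0ee79ced2988f64d39

The 4-byte key repeats, so the effective keystream is 5b 02 2e 8c 5b 02 2e 8c 5b 02 2e 8c 5b.
byte 0: 232 XOR  91 = 179
byte 1:  16 XOR   2 =  18
byte 2:  80 XOR  46 = 126
byte 3: 193 XOR 140 =  77
byte 4:  85 XOR  91 =  14
byte 5: 229 XOR   2 = 231
byte 6: 178 XOR  46 = 156
byte 7:  97 XOR 140 = 237
byte 8: 114 XOR  91 =  41
byte 9: 138 XOR   2 = 136
byte 10: 216 XOR  46 = 246
byte 11: 193 XOR 140 =  77
byte 12:  98 XOR  91 =  57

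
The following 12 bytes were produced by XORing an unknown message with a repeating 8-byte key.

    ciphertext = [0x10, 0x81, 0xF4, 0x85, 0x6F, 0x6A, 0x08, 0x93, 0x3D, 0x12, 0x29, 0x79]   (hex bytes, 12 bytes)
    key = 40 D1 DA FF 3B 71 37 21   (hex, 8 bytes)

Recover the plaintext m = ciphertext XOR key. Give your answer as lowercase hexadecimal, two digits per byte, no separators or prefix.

50502e7a541b3fb27dc3f386

The 8-byte key repeats, so the effective keystream is 40 d1 da ff 3b 71 37 21 40 d1 da ff.
byte 0: 10 ⊕ 40 = 50
byte 1: 81 ⊕ d1 = 50
byte 2: f4 ⊕ da = 2e
byte 3: 85 ⊕ ff = 7a
byte 4: 6f ⊕ 3b = 54
byte 5: 6a ⊕ 71 = 1b
byte 6: 08 ⊕ 37 = 3f
byte 7: 93 ⊕ 21 = b2
byte 8: 3d ⊕ 40 = 7d
byte 9: 12 ⊕ d1 = c3
byte 10: 29 ⊕ da = f3
byte 11: 79 ⊕ ff = 86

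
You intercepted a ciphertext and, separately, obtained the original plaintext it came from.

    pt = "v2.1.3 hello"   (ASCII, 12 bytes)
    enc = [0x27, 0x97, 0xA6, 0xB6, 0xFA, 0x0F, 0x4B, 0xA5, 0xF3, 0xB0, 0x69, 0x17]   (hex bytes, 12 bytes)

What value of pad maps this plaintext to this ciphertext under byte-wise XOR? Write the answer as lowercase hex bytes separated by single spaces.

51 a5 88 87 d4 3c 6b cd 96 dc 05 78

Since enc = pt ⊕ pad, XORing both sides with pt gives pad = pt ⊕ enc.
01110110 XOR 00100111 = 01010001
00110010 XOR 10010111 = 10100101
00101110 XOR 10100110 = 10001000
00110001 XOR 10110110 = 10000111
00101110 XOR 11111010 = 11010100
00110011 XOR 00001111 = 00111100
00100000 XOR 01001011 = 01101011
01101000 XOR 10100101 = 11001101
01100101 XOR 11110011 = 10010110
01101100 XOR 10110000 = 11011100
01101100 XOR 01101001 = 00000101
01101111 XOR 00010111 = 01111000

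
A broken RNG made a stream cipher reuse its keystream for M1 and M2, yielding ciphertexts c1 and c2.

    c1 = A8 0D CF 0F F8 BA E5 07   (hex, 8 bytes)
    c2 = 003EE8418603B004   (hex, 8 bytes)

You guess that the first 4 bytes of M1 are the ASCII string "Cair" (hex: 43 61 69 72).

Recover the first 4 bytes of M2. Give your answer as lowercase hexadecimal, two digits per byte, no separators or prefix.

eb524e3c

First, c1 ⊕ c2 = (M1 ⊕ K) ⊕ (M2 ⊕ K) = M1 ⊕ M2, so the key drops out. Then M2 = (M1 ⊕ M2) ⊕ M1 over the first 4 bytes.
byte 0: (a8 xor 00) xor 43 = a8 xor 43 = eb
byte 1: (0d xor 3e) xor 61 = 33 xor 61 = 52
byte 2: (cf xor e8) xor 69 = 27 xor 69 = 4e
byte 3: (0f xor 41) xor 72 = 4e xor 72 = 3c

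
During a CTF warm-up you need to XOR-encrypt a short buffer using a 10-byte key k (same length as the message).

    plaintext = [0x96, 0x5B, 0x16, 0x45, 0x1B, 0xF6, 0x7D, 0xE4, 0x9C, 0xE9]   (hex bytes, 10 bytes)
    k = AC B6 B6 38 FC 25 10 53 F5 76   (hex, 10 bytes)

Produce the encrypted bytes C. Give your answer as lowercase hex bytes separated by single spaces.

3a ed a0 7d e7 d3 6d b7 69 9f

96 xor ac = 3a
5b xor b6 = ed
16 xor b6 = a0
45 xor 38 = 7d
1b xor fc = e7
f6 xor 25 = d3
7d xor 10 = 6d
e4 xor 53 = b7
9c xor f5 = 69
e9 xor 76 = 9f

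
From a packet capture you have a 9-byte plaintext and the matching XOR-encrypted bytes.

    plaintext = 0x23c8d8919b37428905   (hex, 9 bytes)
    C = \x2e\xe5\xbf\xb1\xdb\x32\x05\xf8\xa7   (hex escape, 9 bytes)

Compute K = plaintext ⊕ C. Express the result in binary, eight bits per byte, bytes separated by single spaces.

Since C = plaintext ⊕ K, XORing both sides with plaintext gives K = plaintext ⊕ C.
23 ⊕ 2e = 0d
c8 ⊕ e5 = 2d
d8 ⊕ bf = 67
91 ⊕ b1 = 20
9b ⊕ db = 40
37 ⊕ 32 = 05
42 ⊕ 05 = 47
89 ⊕ f8 = 71
05 ⊕ a7 = a2

00001101 00101101 01100111 00100000 01000000 00000101 01000111 01110001 10100010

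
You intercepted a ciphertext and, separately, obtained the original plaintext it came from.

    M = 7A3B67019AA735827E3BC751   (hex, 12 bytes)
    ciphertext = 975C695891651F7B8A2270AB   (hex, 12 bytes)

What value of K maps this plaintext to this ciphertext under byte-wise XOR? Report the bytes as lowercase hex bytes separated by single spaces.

Since ciphertext = M ⊕ K, XORing both sides with M gives K = M ⊕ ciphertext.
7a ⊕ 97 = ed
3b ⊕ 5c = 67
67 ⊕ 69 = 0e
01 ⊕ 58 = 59
9a ⊕ 91 = 0b
a7 ⊕ 65 = c2
35 ⊕ 1f = 2a
82 ⊕ 7b = f9
7e ⊕ 8a = f4
3b ⊕ 22 = 19
c7 ⊕ 70 = b7
51 ⊕ ab = fa

ed 67 0e 59 0b c2 2a f9 f4 19 b7 fa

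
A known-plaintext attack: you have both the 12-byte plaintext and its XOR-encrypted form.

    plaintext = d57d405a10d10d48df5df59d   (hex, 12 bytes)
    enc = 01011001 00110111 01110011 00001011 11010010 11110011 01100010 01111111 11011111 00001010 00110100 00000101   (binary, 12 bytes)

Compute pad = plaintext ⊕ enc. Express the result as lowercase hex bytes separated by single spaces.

Since enc = plaintext ⊕ pad, XORing both sides with plaintext gives pad = plaintext ⊕ enc.
11010101 ⊕ 01011001 = 10001100
01111101 ⊕ 00110111 = 01001010
01000000 ⊕ 01110011 = 00110011
01011010 ⊕ 00001011 = 01010001
00010000 ⊕ 11010010 = 11000010
11010001 ⊕ 11110011 = 00100010
00001101 ⊕ 01100010 = 01101111
01001000 ⊕ 01111111 = 00110111
11011111 ⊕ 11011111 = 00000000
01011101 ⊕ 00001010 = 01010111
11110101 ⊕ 00110100 = 11000001
10011101 ⊕ 00000101 = 10011000

8c 4a 33 51 c2 22 6f 37 00 57 c1 98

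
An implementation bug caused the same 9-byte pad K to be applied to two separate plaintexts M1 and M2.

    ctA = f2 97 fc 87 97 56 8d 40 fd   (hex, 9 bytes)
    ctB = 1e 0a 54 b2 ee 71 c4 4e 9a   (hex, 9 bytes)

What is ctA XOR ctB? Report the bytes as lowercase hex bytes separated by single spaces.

ec 9d a8 35 79 27 49 0e 67

ctA ⊕ ctB = (M1 ⊕ K) ⊕ (M2 ⊕ K) = M1 ⊕ M2 — the shared key cancels under XOR.
f2 ⊕ 1e = ec
97 ⊕ 0a = 9d
fc ⊕ 54 = a8
87 ⊕ b2 = 35
97 ⊕ ee = 79
56 ⊕ 71 = 27
8d ⊕ c4 = 49
40 ⊕ 4e = 0e
fd ⊕ 9a = 67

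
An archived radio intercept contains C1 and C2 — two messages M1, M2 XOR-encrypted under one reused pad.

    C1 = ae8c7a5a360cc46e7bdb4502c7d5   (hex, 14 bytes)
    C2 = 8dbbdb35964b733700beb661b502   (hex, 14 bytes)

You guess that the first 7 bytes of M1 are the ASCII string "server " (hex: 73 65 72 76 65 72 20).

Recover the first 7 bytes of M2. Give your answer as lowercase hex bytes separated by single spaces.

50 52 d3 19 c5 35 97

First, C1 ⊕ C2 = (M1 ⊕ K) ⊕ (M2 ⊕ K) = M1 ⊕ M2, so the key drops out. Then M2 = (M1 ⊕ M2) ⊕ M1 over the first 7 bytes.
byte 0: (ae ⊕ 8d) ⊕ 73 = 23 ⊕ 73 = 50
byte 1: (8c ⊕ bb) ⊕ 65 = 37 ⊕ 65 = 52
byte 2: (7a ⊕ db) ⊕ 72 = a1 ⊕ 72 = d3
byte 3: (5a ⊕ 35) ⊕ 76 = 6f ⊕ 76 = 19
byte 4: (36 ⊕ 96) ⊕ 65 = a0 ⊕ 65 = c5
byte 5: (0c ⊕ 4b) ⊕ 72 = 47 ⊕ 72 = 35
byte 6: (c4 ⊕ 73) ⊕ 20 = b7 ⊕ 20 = 97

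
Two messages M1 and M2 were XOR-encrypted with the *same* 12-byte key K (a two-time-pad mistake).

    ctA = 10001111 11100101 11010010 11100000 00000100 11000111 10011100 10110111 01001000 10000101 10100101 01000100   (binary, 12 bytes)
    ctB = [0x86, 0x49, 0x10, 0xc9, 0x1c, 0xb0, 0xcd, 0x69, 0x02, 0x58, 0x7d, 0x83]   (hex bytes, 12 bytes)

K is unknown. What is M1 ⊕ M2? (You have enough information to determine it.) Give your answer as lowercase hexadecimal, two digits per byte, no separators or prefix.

09acc229187751de4addd8c7

ctA ⊕ ctB = (M1 ⊕ K) ⊕ (M2 ⊕ K) = M1 ⊕ M2 — the shared key cancels under XOR.
byte 0: 143 ⊕ 134 =   9
byte 1: 229 ⊕  73 = 172
byte 2: 210 ⊕  16 = 194
byte 3: 224 ⊕ 201 =  41
byte 4:   4 ⊕  28 =  24
byte 5: 199 ⊕ 176 = 119
byte 6: 156 ⊕ 205 =  81
byte 7: 183 ⊕ 105 = 222
byte 8:  72 ⊕   2 =  74
byte 9: 133 ⊕  88 = 221
byte 10: 165 ⊕ 125 = 216
byte 11:  68 ⊕ 131 = 199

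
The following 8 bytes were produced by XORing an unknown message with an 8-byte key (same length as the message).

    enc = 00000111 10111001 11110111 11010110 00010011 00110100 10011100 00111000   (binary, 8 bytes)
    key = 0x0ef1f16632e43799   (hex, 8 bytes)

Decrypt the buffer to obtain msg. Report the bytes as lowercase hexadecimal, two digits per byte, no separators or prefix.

094806b021d0aba1

XOR is its own inverse, so applying the key byte-wise gives the result directly.
  7 ^  14 =   9
185 ^ 241 =  72
247 ^ 241 =   6
214 ^ 102 = 176
 19 ^  50 =  33
 52 ^ 228 = 208
156 ^  55 = 171
 56 ^ 153 = 161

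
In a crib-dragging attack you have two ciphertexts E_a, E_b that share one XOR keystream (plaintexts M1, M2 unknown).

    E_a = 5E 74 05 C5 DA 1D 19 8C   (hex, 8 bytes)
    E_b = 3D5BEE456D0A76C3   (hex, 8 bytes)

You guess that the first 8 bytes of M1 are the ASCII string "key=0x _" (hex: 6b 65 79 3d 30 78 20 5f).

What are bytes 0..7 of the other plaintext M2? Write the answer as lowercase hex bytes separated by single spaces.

First, E_a ⊕ E_b = (M1 ⊕ K) ⊕ (M2 ⊕ K) = M1 ⊕ M2, so the key drops out. Then M2 = (M1 ⊕ M2) ⊕ M1 over the first 8 bytes.
byte 0: (5e xor 3d) xor 6b = 63 xor 6b = 08
byte 1: (74 xor 5b) xor 65 = 2f xor 65 = 4a
byte 2: (05 xor ee) xor 79 = eb xor 79 = 92
byte 3: (c5 xor 45) xor 3d = 80 xor 3d = bd
byte 4: (da xor 6d) xor 30 = b7 xor 30 = 87
byte 5: (1d xor 0a) xor 78 = 17 xor 78 = 6f
byte 6: (19 xor 76) xor 20 = 6f xor 20 = 4f
byte 7: (8c xor c3) xor 5f = 4f xor 5f = 10

08 4a 92 bd 87 6f 4f 10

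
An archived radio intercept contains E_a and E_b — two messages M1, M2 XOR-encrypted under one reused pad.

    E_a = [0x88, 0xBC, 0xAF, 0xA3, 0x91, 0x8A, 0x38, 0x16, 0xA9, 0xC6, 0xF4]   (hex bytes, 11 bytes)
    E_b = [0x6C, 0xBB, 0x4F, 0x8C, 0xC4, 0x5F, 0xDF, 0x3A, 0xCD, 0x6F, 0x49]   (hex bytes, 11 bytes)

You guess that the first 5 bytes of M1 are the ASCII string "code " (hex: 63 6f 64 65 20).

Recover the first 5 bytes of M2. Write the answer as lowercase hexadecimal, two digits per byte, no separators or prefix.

8768844a75

First, E_a ⊕ E_b = (M1 ⊕ K) ⊕ (M2 ⊕ K) = M1 ⊕ M2, so the key drops out. Then M2 = (M1 ⊕ M2) ⊕ M1 over the first 5 bytes.
byte 0: (88 xor 6c) xor 63 = e4 xor 63 = 87
byte 1: (bc xor bb) xor 6f = 07 xor 6f = 68
byte 2: (af xor 4f) xor 64 = e0 xor 64 = 84
byte 3: (a3 xor 8c) xor 65 = 2f xor 65 = 4a
byte 4: (91 xor c4) xor 20 = 55 xor 20 = 75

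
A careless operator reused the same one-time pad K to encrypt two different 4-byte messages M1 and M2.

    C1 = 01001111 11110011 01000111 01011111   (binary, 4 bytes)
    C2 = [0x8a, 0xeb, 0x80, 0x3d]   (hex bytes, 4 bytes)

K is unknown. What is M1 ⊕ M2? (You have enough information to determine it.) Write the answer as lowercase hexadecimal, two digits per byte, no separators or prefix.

C1 ⊕ C2 = (M1 ⊕ K) ⊕ (M2 ⊕ K) = M1 ⊕ M2 — the shared key cancels under XOR.
4f ⊕ 8a = c5
f3 ⊕ eb = 18
47 ⊕ 80 = c7
5f ⊕ 3d = 62

c518c762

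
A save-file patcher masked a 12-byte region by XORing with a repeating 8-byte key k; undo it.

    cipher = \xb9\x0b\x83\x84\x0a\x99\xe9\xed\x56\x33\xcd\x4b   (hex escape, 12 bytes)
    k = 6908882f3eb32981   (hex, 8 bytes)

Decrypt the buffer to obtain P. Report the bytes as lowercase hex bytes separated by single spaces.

d0 03 0b ab 34 2a c0 6c 3f 3b 45 64

The 8-byte key repeats, so the effective keystream is 69 08 88 2f 3e b3 29 81 69 08 88 2f.
byte 0: b9 xor 69 = d0
byte 1: 0b xor 08 = 03
byte 2: 83 xor 88 = 0b
byte 3: 84 xor 2f = ab
byte 4: 0a xor 3e = 34
byte 5: 99 xor b3 = 2a
byte 6: e9 xor 29 = c0
byte 7: ed xor 81 = 6c
byte 8: 56 xor 69 = 3f
byte 9: 33 xor 08 = 3b
byte 10: cd xor 88 = 45
byte 11: 4b xor 2f = 64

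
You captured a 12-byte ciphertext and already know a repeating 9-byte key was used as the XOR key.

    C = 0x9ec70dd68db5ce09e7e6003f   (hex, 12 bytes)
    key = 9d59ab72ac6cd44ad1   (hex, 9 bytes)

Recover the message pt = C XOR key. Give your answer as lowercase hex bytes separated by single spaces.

The 9-byte key repeats, so the effective keystream is 9d 59 ab 72 ac 6c d4 4a d1 9d 59 ab.
byte 0: 9e ^ 9d = 03
byte 1: c7 ^ 59 = 9e
byte 2: 0d ^ ab = a6
byte 3: d6 ^ 72 = a4
byte 4: 8d ^ ac = 21
byte 5: b5 ^ 6c = d9
byte 6: ce ^ d4 = 1a
byte 7: 09 ^ 4a = 43
byte 8: e7 ^ d1 = 36
byte 9: e6 ^ 9d = 7b
byte 10: 00 ^ 59 = 59
byte 11: 3f ^ ab = 94

03 9e a6 a4 21 d9 1a 43 36 7b 59 94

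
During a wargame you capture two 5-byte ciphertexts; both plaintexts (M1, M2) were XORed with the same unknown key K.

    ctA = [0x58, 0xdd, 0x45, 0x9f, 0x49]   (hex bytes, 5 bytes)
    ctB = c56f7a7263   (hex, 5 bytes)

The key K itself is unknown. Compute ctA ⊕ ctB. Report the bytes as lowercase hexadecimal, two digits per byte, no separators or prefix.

ctA ⊕ ctB = (M1 ⊕ K) ⊕ (M2 ⊕ K) = M1 ⊕ M2 — the shared key cancels under XOR.
58 XOR c5 = 9d
dd XOR 6f = b2
45 XOR 7a = 3f
9f XOR 72 = ed
49 XOR 63 = 2a

9db23fed2a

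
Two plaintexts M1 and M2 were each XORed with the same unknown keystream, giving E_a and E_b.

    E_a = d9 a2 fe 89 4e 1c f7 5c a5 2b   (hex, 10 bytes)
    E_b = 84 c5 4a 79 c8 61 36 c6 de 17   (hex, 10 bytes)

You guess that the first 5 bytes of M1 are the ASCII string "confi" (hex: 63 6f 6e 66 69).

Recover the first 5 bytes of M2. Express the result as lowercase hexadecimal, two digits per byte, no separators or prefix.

First, E_a ⊕ E_b = (M1 ⊕ K) ⊕ (M2 ⊕ K) = M1 ⊕ M2, so the key drops out. Then M2 = (M1 ⊕ M2) ⊕ M1 over the first 5 bytes.
byte 0: (d9 xor 84) xor 63 = 5d xor 63 = 3e
byte 1: (a2 xor c5) xor 6f = 67 xor 6f = 08
byte 2: (fe xor 4a) xor 6e = b4 xor 6e = da
byte 3: (89 xor 79) xor 66 = f0 xor 66 = 96
byte 4: (4e xor c8) xor 69 = 86 xor 69 = ef

3e08da96ef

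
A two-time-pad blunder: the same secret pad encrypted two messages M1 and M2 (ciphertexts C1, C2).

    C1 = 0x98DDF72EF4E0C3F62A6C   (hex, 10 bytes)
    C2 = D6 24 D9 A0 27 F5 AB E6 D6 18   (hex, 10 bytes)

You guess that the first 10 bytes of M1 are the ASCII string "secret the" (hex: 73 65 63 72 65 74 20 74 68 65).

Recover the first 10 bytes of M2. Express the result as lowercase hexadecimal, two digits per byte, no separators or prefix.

First, C1 ⊕ C2 = (M1 ⊕ K) ⊕ (M2 ⊕ K) = M1 ⊕ M2, so the key drops out. Then M2 = (M1 ⊕ M2) ⊕ M1 over the first 10 bytes.
byte 0: (98 XOR d6) XOR 73 = 4e XOR 73 = 3d
byte 1: (dd XOR 24) XOR 65 = f9 XOR 65 = 9c
byte 2: (f7 XOR d9) XOR 63 = 2e XOR 63 = 4d
byte 3: (2e XOR a0) XOR 72 = 8e XOR 72 = fc
byte 4: (f4 XOR 27) XOR 65 = d3 XOR 65 = b6
byte 5: (e0 XOR f5) XOR 74 = 15 XOR 74 = 61
byte 6: (c3 XOR ab) XOR 20 = 68 XOR 20 = 48
byte 7: (f6 XOR e6) XOR 74 = 10 XOR 74 = 64
byte 8: (2a XOR d6) XOR 68 = fc XOR 68 = 94
byte 9: (6c XOR 18) XOR 65 = 74 XOR 65 = 11

3d9c4dfcb66148649411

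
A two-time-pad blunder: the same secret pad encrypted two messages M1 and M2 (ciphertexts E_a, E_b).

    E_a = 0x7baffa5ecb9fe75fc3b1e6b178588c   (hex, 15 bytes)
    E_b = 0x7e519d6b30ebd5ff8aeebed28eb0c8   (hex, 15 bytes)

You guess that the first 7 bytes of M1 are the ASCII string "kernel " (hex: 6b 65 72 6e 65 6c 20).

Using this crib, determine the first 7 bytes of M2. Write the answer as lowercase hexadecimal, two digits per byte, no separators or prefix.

First, E_a ⊕ E_b = (M1 ⊕ K) ⊕ (M2 ⊕ K) = M1 ⊕ M2, so the key drops out. Then M2 = (M1 ⊕ M2) ⊕ M1 over the first 7 bytes.
byte 0: (7b XOR 7e) XOR 6b = 05 XOR 6b = 6e
byte 1: (af XOR 51) XOR 65 = fe XOR 65 = 9b
byte 2: (fa XOR 9d) XOR 72 = 67 XOR 72 = 15
byte 3: (5e XOR 6b) XOR 6e = 35 XOR 6e = 5b
byte 4: (cb XOR 30) XOR 65 = fb XOR 65 = 9e
byte 5: (9f XOR eb) XOR 6c = 74 XOR 6c = 18
byte 6: (e7 XOR d5) XOR 20 = 32 XOR 20 = 12

6e9b155b9e1812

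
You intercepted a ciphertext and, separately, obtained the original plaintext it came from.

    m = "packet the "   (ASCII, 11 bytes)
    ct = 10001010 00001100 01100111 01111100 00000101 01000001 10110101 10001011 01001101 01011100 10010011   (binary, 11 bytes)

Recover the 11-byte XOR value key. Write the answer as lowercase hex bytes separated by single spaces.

Since ct = m ⊕ key, XORing both sides with m gives key = m ⊕ ct.
70 XOR 8a = fa
61 XOR 0c = 6d
63 XOR 67 = 04
6b XOR 7c = 17
65 XOR 05 = 60
74 XOR 41 = 35
20 XOR b5 = 95
74 XOR 8b = ff
68 XOR 4d = 25
65 XOR 5c = 39
20 XOR 93 = b3

fa 6d 04 17 60 35 95 ff 25 39 b3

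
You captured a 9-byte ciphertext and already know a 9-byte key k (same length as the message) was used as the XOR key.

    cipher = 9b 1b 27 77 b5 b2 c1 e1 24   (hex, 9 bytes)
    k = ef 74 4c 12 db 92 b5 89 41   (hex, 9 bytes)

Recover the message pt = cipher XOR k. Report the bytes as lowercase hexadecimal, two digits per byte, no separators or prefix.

XOR is its own inverse, so applying the key byte-wise gives the result directly.
9b XOR ef = 74
1b XOR 74 = 6f
27 XOR 4c = 6b
77 XOR 12 = 65
b5 XOR db = 6e
b2 XOR 92 = 20
c1 XOR b5 = 74
e1 XOR 89 = 68
24 XOR 41 = 65

746f6b656e20746865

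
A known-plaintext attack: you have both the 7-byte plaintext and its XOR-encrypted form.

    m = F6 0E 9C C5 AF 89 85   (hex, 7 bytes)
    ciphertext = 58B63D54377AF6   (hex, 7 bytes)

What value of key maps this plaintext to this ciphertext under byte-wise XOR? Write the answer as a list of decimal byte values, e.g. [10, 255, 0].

[174, 184, 161, 145, 152, 243, 115]

Since ciphertext = m ⊕ key, XORing both sides with m gives key = m ⊕ ciphertext.
11110110 ^ 01011000 = 10101110
00001110 ^ 10110110 = 10111000
10011100 ^ 00111101 = 10100001
11000101 ^ 01010100 = 10010001
10101111 ^ 00110111 = 10011000
10001001 ^ 01111010 = 11110011
10000101 ^ 11110110 = 01110011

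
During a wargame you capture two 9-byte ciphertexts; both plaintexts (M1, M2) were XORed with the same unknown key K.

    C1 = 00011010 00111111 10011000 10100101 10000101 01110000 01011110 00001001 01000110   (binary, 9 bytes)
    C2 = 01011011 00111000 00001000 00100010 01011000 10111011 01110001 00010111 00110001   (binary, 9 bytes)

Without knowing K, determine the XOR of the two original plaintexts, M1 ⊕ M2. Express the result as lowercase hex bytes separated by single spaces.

41 07 90 87 dd cb 2f 1e 77

C1 ⊕ C2 = (M1 ⊕ K) ⊕ (M2 ⊕ K) = M1 ⊕ M2 — the shared key cancels under XOR.
1a XOR 5b = 41
3f XOR 38 = 07
98 XOR 08 = 90
a5 XOR 22 = 87
85 XOR 58 = dd
70 XOR bb = cb
5e XOR 71 = 2f
09 XOR 17 = 1e
46 XOR 31 = 77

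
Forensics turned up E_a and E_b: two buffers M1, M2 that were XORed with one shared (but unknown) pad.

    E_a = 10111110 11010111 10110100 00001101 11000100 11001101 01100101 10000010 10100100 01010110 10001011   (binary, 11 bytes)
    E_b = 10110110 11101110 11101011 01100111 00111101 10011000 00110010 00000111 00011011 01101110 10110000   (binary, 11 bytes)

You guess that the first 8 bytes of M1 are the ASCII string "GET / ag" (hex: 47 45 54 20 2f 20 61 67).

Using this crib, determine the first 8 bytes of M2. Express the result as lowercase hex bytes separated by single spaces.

4f 7c 0b 4a d6 75 36 e2

First, E_a ⊕ E_b = (M1 ⊕ K) ⊕ (M2 ⊕ K) = M1 ⊕ M2, so the key drops out. Then M2 = (M1 ⊕ M2) ⊕ M1 over the first 8 bytes.
byte 0: (be xor b6) xor 47 = 08 xor 47 = 4f
byte 1: (d7 xor ee) xor 45 = 39 xor 45 = 7c
byte 2: (b4 xor eb) xor 54 = 5f xor 54 = 0b
byte 3: (0d xor 67) xor 20 = 6a xor 20 = 4a
byte 4: (c4 xor 3d) xor 2f = f9 xor 2f = d6
byte 5: (cd xor 98) xor 20 = 55 xor 20 = 75
byte 6: (65 xor 32) xor 61 = 57 xor 61 = 36
byte 7: (82 xor 07) xor 67 = 85 xor 67 = e2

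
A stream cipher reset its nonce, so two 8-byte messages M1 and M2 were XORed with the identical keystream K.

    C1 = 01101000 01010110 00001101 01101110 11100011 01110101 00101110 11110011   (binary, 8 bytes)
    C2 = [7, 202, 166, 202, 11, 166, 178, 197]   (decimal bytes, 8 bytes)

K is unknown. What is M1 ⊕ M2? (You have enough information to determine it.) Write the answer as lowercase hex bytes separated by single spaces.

6f 9c ab a4 e8 d3 9c 36

C1 ⊕ C2 = (M1 ⊕ K) ⊕ (M2 ⊕ K) = M1 ⊕ M2 — the shared key cancels under XOR.
byte 0: 104 xor   7 = 111
byte 1:  86 xor 202 = 156
byte 2:  13 xor 166 = 171
byte 3: 110 xor 202 = 164
byte 4: 227 xor  11 = 232
byte 5: 117 xor 166 = 211
byte 6:  46 xor 178 = 156
byte 7: 243 xor 197 =  54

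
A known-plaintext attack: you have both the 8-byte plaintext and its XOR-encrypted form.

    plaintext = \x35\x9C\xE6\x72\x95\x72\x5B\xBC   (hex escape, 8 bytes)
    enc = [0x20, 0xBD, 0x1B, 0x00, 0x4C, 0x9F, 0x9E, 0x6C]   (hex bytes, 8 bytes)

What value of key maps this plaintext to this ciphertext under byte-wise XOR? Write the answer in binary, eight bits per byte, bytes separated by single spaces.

00010101 00100001 11111101 01110010 11011001 11101101 11000101 11010000

Since enc = plaintext ⊕ key, XORing both sides with plaintext gives key = plaintext ⊕ enc.
00110101 xor 00100000 = 00010101
10011100 xor 10111101 = 00100001
11100110 xor 00011011 = 11111101
01110010 xor 00000000 = 01110010
10010101 xor 01001100 = 11011001
01110010 xor 10011111 = 11101101
01011011 xor 10011110 = 11000101
10111100 xor 01101100 = 11010000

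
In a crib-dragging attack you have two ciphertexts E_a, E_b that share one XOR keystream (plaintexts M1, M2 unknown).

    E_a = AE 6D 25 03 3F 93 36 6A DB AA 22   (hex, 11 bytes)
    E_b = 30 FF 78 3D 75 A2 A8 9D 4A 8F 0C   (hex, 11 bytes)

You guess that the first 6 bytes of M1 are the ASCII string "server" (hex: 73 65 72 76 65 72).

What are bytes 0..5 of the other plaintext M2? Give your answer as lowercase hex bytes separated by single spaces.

ed f7 2f 48 2f 43

First, E_a ⊕ E_b = (M1 ⊕ K) ⊕ (M2 ⊕ K) = M1 ⊕ M2, so the key drops out. Then M2 = (M1 ⊕ M2) ⊕ M1 over the first 6 bytes.
byte 0: (ae XOR 30) XOR 73 = 9e XOR 73 = ed
byte 1: (6d XOR ff) XOR 65 = 92 XOR 65 = f7
byte 2: (25 XOR 78) XOR 72 = 5d XOR 72 = 2f
byte 3: (03 XOR 3d) XOR 76 = 3e XOR 76 = 48
byte 4: (3f XOR 75) XOR 65 = 4a XOR 65 = 2f
byte 5: (93 XOR a2) XOR 72 = 31 XOR 72 = 43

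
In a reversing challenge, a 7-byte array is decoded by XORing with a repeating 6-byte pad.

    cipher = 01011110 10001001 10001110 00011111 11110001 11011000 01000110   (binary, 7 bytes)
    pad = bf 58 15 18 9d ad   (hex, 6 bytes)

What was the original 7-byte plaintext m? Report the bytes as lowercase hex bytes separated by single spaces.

e1 d1 9b 07 6c 75 f9

The 6-byte key repeats, so the effective keystream is bf 58 15 18 9d ad bf.
byte 0: 5e ^ bf = e1
byte 1: 89 ^ 58 = d1
byte 2: 8e ^ 15 = 9b
byte 3: 1f ^ 18 = 07
byte 4: f1 ^ 9d = 6c
byte 5: d8 ^ ad = 75
byte 6: 46 ^ bf = f9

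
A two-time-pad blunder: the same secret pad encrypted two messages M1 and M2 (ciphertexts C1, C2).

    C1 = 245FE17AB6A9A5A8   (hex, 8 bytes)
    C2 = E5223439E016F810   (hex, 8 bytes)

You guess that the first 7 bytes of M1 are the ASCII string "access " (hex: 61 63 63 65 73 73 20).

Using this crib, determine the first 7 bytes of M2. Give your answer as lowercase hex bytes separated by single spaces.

First, C1 ⊕ C2 = (M1 ⊕ K) ⊕ (M2 ⊕ K) = M1 ⊕ M2, so the key drops out. Then M2 = (M1 ⊕ M2) ⊕ M1 over the first 7 bytes.
byte 0: (24 xor e5) xor 61 = c1 xor 61 = a0
byte 1: (5f xor 22) xor 63 = 7d xor 63 = 1e
byte 2: (e1 xor 34) xor 63 = d5 xor 63 = b6
byte 3: (7a xor 39) xor 65 = 43 xor 65 = 26
byte 4: (b6 xor e0) xor 73 = 56 xor 73 = 25
byte 5: (a9 xor 16) xor 73 = bf xor 73 = cc
byte 6: (a5 xor f8) xor 20 = 5d xor 20 = 7d

a0 1e b6 26 25 cc 7d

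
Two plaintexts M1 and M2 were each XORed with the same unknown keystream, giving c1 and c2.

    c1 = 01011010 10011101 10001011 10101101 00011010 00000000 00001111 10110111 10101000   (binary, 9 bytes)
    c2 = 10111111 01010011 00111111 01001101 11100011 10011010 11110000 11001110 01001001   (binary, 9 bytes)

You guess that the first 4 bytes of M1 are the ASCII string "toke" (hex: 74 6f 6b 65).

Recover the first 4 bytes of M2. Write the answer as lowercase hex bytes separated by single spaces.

First, c1 ⊕ c2 = (M1 ⊕ K) ⊕ (M2 ⊕ K) = M1 ⊕ M2, so the key drops out. Then M2 = (M1 ⊕ M2) ⊕ M1 over the first 4 bytes.
byte 0: (5a xor bf) xor 74 = e5 xor 74 = 91
byte 1: (9d xor 53) xor 6f = ce xor 6f = a1
byte 2: (8b xor 3f) xor 6b = b4 xor 6b = df
byte 3: (ad xor 4d) xor 65 = e0 xor 65 = 85

91 a1 df 85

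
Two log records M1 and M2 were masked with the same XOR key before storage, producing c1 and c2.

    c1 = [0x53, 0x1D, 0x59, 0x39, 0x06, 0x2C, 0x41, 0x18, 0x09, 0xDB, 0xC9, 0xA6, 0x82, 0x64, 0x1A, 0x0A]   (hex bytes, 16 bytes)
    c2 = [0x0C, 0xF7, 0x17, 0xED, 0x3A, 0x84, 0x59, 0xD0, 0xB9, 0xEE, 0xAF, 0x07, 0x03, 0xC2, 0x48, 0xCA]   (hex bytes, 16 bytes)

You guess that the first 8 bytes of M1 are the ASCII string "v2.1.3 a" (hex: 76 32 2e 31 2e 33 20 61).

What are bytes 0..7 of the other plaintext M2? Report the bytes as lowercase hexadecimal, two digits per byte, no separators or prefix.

29d860e5129b38a9

First, c1 ⊕ c2 = (M1 ⊕ K) ⊕ (M2 ⊕ K) = M1 ⊕ M2, so the key drops out. Then M2 = (M1 ⊕ M2) ⊕ M1 over the first 8 bytes.
byte 0: (53 xor 0c) xor 76 = 5f xor 76 = 29
byte 1: (1d xor f7) xor 32 = ea xor 32 = d8
byte 2: (59 xor 17) xor 2e = 4e xor 2e = 60
byte 3: (39 xor ed) xor 31 = d4 xor 31 = e5
byte 4: (06 xor 3a) xor 2e = 3c xor 2e = 12
byte 5: (2c xor 84) xor 33 = a8 xor 33 = 9b
byte 6: (41 xor 59) xor 20 = 18 xor 20 = 38
byte 7: (18 xor d0) xor 61 = c8 xor 61 = a9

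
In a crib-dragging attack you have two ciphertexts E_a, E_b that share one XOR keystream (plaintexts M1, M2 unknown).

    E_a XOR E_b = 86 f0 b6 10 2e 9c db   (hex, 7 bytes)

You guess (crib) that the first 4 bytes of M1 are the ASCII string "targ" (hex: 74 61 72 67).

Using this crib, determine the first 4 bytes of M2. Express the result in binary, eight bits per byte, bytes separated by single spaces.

Since E_a ⊕ E_b = M1 ⊕ M2, XORing with the guessed M1 bytes yields the corresponding M2 bytes: M2 = (E_a ⊕ E_b) ⊕ M1.
byte 0: 86 ⊕ 74 = f2
byte 1: f0 ⊕ 61 = 91
byte 2: b6 ⊕ 72 = c4
byte 3: 10 ⊕ 67 = 77

11110010 10010001 11000100 01110111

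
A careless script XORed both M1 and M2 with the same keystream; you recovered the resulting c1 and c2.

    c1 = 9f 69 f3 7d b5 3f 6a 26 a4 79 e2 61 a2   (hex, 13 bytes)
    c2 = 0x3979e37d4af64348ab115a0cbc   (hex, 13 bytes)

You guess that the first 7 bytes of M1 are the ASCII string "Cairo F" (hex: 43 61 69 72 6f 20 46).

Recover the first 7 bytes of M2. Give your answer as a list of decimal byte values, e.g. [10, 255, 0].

First, c1 ⊕ c2 = (M1 ⊕ K) ⊕ (M2 ⊕ K) = M1 ⊕ M2, so the key drops out. Then M2 = (M1 ⊕ M2) ⊕ M1 over the first 7 bytes.
byte 0: (9f ^ 39) ^ 43 = a6 ^ 43 = e5
byte 1: (69 ^ 79) ^ 61 = 10 ^ 61 = 71
byte 2: (f3 ^ e3) ^ 69 = 10 ^ 69 = 79
byte 3: (7d ^ 7d) ^ 72 = 00 ^ 72 = 72
byte 4: (b5 ^ 4a) ^ 6f = ff ^ 6f = 90
byte 5: (3f ^ f6) ^ 20 = c9 ^ 20 = e9
byte 6: (6a ^ 43) ^ 46 = 29 ^ 46 = 6f

[229, 113, 121, 114, 144, 233, 111]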